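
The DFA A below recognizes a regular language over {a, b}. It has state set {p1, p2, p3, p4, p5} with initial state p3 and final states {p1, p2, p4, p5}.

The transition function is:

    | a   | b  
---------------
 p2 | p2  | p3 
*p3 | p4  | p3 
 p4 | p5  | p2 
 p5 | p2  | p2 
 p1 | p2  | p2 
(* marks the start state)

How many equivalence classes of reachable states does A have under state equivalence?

4

Reachable states from the start: {p2,p3,p4,p5}. Unreachable: {p1} — drop them.
Initial partition by acceptance: {p2,p4,p5} | {p3}.
On input b, block {p2,p4,p5} splits into {p4,p5} and {p2}.
Refine {p4,p5} on symbol a: members go to different blocks, giving {p4} and {p5}.
Stable partition: {p4} | {p3} | {p2} | {p5} — 4 equivalence classes.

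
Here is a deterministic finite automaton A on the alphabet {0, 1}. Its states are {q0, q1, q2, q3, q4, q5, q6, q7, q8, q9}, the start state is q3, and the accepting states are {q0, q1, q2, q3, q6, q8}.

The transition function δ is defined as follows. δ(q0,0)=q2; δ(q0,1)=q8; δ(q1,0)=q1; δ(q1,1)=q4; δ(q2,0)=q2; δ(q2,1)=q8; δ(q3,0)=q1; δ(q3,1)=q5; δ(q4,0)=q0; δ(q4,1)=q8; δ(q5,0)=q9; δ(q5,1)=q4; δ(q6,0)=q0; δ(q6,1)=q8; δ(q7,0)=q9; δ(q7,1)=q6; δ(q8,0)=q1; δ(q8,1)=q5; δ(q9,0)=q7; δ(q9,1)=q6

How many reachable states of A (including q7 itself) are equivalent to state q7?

Every state is reachable, so we keep all 10.
Initial partition by acceptance: {q0,q1,q2,q3,q6,q8} | {q4,q5,q7,q9}.
Split {q0,q1,q2,q3,q6,q8} by δ(·,1) → {q0,q2,q6} and {q1,q3,q8}.
On input 0, block {q4,q5,q7,q9} splits into {q5,q7,q9} and {q4}.
Split {q5,q7,q9} by δ(·,1) → {q7,q9} and {q5}.
Split {q1,q3,q8} by δ(·,1) → {q3,q8} and {q1}.
No further refinement is possible. Final partition (6 blocks): {q0,q2,q6} | {q7,q9} | {q3,q8} | {q4} | {q5} | {q1}.
State q7 belongs to the block {q7,q9}, which has 2 states.

2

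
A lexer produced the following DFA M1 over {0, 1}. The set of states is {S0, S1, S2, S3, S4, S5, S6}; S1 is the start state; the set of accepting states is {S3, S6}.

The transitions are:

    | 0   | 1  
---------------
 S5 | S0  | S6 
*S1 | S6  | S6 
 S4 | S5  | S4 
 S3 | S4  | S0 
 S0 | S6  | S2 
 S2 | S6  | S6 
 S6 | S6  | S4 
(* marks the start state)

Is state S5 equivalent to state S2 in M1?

States {S3} cannot be reached from the start state, so discard them.
Start with accepting vs non-accepting: {S6} | {S0,S1,S2,S4,S5}.
On input 0, block {S0,S1,S2,S4,S5} splits into {S0,S1,S2} and {S4,S5}.
Refine {S0,S1,S2} on symbol 1: members go to different blocks, giving {S1,S2} and {S0}.
On input 0, block {S4,S5} splits into {S4} and {S5}.
The partition is now stable with 5 blocks: {S6} | {S1,S2} | {S4} | {S0} | {S5}.
S5 and S2 end up in different blocks, so they are distinguishable. For instance, the string '0' is accepted from only S2.

No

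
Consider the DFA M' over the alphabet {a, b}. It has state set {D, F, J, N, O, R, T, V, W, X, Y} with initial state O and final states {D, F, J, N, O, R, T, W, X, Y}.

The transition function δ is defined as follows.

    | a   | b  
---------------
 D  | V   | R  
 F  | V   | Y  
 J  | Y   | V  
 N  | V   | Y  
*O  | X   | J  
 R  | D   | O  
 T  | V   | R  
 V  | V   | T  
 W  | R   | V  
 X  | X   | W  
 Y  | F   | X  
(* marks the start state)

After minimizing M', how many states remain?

States {N} cannot be reached from the start state, so discard them.
Initial partition by acceptance: {D,F,J,O,R,T,W,X,Y} | {V}.
Split {D,F,J,O,R,T,W,X,Y} by δ(·,a) → {J,O,R,W,X,Y} and {D,F,T}.
Refine {J,O,R,W,X,Y} on symbol a: members go to different blocks, giving {J,O,W,X} and {R,Y}.
On input a, block {J,O,W,X} splits into {J,W} and {O,X}.
Stable partition: {J,W} | {V} | {D,F,T} | {R,Y} | {O,X} — 5 equivalence classes.

5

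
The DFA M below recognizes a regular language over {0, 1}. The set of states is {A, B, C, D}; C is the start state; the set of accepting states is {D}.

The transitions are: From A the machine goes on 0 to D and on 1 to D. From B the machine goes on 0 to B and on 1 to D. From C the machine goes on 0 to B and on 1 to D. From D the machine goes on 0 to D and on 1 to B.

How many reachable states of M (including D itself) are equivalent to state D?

First remove the unreachable states {A}; 3 states remain.
Start with accepting vs non-accepting: {D} | {B,C}.
Stable partition: {D} | {B,C} — 2 equivalence classes.
The equivalence class containing D is {D}, of size 1.

1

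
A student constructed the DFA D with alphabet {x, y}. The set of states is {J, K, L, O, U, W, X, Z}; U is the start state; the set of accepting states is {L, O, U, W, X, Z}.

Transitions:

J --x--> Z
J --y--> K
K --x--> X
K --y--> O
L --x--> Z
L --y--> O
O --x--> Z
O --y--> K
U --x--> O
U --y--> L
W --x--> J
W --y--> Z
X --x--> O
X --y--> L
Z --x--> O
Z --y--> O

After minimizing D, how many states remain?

States {J,W} cannot be reached from the start state, so discard them.
Initial partition by acceptance: {L,O,U,X,Z} | {K}.
Split {L,O,U,X,Z} by δ(·,y) → {L,U,X,Z} and {O}.
Split {L,U,X,Z} by δ(·,x) → {U,X,Z} and {L}.
On input y, block {U,X,Z} splits into {U,X} and {Z}.
The partition is now stable with 5 blocks: {U,X} | {K} | {O} | {L} | {Z}.

5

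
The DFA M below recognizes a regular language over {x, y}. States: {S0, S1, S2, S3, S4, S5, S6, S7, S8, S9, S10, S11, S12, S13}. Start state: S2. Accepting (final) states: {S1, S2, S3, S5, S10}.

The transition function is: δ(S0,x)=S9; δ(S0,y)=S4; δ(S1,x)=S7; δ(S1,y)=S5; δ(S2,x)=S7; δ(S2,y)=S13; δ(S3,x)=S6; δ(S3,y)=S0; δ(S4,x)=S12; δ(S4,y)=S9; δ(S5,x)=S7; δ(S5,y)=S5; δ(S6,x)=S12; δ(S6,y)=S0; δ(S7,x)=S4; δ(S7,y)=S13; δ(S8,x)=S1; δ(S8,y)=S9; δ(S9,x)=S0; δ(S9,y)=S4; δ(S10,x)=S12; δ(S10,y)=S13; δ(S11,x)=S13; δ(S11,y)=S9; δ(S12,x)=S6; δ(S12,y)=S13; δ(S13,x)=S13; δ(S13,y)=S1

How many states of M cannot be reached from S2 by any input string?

4

Starting at S2 and following transitions, the reachable set is {S0, S1, S2, S4, S5, S6, S7, S9, S12, S13}. That leaves S3, S8, S10, S11 unreachable — 4 in total.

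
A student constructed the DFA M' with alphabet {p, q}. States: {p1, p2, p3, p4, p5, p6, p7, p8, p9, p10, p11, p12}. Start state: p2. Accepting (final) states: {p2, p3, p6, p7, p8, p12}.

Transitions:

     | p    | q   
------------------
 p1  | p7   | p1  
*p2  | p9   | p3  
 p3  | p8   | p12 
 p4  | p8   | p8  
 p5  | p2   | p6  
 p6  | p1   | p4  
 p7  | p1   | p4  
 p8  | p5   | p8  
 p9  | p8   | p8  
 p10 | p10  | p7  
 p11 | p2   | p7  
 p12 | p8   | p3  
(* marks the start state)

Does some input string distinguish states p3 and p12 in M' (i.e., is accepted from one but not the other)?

States {p10,p11} cannot be reached from the start state, so discard them.
P0 = {p2,p3,p6,p7,p8,p12} | {p1,p4,p5,p9}.
On input p, block {p2,p3,p6,p7,p8,p12} splits into {p2,p6,p7,p8} and {p3,p12}.
Split {p2,p6,p7,p8} by δ(·,q) → {p6,p7} and {p2} and {p8}.
Split {p1,p4,p5,p9} by δ(·,p) → {p4,p9} and {p1} and {p5}.
No further refinement is possible. Final partition (7 blocks): {p6,p7} | {p4,p9} | {p3,p12} | {p2} | {p8} | {p1} | {p5}.
p3 and p12 lie in the same block of the stable partition, so they are equivalent — no string distinguishes them.

No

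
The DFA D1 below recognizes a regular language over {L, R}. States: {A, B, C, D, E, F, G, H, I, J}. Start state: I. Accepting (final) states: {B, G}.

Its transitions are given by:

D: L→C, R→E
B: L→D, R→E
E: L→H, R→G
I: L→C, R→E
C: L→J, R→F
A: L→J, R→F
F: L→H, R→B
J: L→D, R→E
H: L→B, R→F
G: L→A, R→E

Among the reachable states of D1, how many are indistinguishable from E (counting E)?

2

Start with accepting vs non-accepting: {B,G} | {A,C,D,E,F,H,I,J}.
Split {A,C,D,E,F,H,I,J} by δ(·,L) → {A,C,D,E,F,I,J} and {H}.
Split {A,C,D,E,F,I,J} by δ(·,L) → {A,C,D,I,J} and {E,F}.
No further refinement is possible. Final partition (4 blocks): {B,G} | {A,C,D,I,J} | {H} | {E,F}.
State E belongs to the block {E,F}, which has 2 states.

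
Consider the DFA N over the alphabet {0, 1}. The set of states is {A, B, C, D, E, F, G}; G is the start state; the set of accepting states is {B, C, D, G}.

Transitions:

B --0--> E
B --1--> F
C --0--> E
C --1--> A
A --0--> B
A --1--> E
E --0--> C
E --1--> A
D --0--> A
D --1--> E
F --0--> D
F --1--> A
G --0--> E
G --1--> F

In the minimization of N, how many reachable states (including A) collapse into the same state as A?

Every state is reachable, so we keep all 7.
Initial partition by acceptance: {B,C,D,G} | {A,E,F}.
The partition is now stable with 2 blocks: {B,C,D,G} | {A,E,F}.
The equivalence class containing A is {A,E,F}, of size 3.

3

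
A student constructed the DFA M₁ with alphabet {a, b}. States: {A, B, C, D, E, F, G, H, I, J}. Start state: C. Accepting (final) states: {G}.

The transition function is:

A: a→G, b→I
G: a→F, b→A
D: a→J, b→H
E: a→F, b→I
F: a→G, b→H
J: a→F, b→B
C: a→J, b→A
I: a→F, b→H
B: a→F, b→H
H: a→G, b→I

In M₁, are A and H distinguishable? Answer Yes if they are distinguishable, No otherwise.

States {D,E} cannot be reached from the start state, so discard them.
Initial partition by acceptance: {G} | {A,B,C,F,H,I,J}.
Split {A,B,C,F,H,I,J} by δ(·,a) → {B,C,I,J} and {A,F,H}.
On input a, block {B,C,I,J} splits into {B,I,J} and {C}.
Refine {B,I,J} on symbol b: members go to different blocks, giving {B,I} and {J}.
Split {A,F,H} by δ(·,b) → {A,H} and {F}.
The partition is now stable with 6 blocks: {G} | {B,I} | {A,H} | {C} | {J} | {F}.
A and H lie in the same block of the stable partition, so they are equivalent — no string distinguishes them.

No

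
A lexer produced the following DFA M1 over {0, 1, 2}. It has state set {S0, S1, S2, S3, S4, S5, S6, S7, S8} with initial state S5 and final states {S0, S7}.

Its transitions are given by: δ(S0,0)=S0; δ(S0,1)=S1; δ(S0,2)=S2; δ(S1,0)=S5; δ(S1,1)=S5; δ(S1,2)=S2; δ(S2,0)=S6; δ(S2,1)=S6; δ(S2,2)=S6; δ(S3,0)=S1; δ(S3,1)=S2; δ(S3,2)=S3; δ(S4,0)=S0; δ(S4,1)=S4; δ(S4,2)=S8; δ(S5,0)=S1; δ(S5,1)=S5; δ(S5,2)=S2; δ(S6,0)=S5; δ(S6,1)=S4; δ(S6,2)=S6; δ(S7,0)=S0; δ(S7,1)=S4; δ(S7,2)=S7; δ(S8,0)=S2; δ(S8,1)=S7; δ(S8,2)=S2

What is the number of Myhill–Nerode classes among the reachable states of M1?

7

First remove the unreachable states {S3}; 8 states remain.
Start with accepting vs non-accepting: {S0,S7} | {S1,S2,S4,S5,S6,S8}.
On input 2, block {S0,S7} splits into {S0} and {S7}.
On input 0, block {S1,S2,S4,S5,S6,S8} splits into {S1,S2,S5,S6,S8} and {S4}.
On input 1, block {S1,S2,S5,S6,S8} splits into {S1,S2,S5} and {S6} and {S8}.
Split {S1,S2,S5} by δ(·,0) → {S1,S5} and {S2}.
No further refinement is possible. Final partition (7 blocks): {S0} | {S1,S5} | {S7} | {S4} | {S6} | {S8} | {S2}.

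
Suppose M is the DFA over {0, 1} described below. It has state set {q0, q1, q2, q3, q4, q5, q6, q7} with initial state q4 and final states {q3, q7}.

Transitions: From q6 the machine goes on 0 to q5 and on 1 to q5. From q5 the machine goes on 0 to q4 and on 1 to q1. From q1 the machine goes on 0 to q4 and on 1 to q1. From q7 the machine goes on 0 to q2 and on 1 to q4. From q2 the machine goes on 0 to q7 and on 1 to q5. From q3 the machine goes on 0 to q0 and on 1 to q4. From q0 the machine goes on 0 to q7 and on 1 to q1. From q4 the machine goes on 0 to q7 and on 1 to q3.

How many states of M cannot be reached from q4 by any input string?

BFS from q4 reaches {q0, q1, q2, q3, q4, q5, q7}; the 1 state(s) q6 are never visited.

1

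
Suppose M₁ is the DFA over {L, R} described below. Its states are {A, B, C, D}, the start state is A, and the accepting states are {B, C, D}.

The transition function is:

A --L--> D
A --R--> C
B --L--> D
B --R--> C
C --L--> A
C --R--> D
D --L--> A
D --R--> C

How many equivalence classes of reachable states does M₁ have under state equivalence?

Reachable states from the start: {A,C,D}. Unreachable: {B} — drop them.
P0 = {C,D} | {A}.
No further refinement is possible. Final partition (2 blocks): {C,D} | {A}.

2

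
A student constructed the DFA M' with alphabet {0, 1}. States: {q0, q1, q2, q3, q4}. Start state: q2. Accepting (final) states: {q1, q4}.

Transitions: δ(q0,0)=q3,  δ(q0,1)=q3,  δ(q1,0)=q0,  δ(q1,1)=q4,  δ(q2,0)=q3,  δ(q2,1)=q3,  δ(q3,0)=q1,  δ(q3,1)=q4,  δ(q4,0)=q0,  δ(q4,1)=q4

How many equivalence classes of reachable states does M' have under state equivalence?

Every state is reachable, so we keep all 5.
Initial partition by acceptance: {q1,q4} | {q0,q2,q3}.
Refine {q0,q2,q3} on symbol 0: members go to different blocks, giving {q0,q2} and {q3}.
The partition is now stable with 3 blocks: {q1,q4} | {q0,q2} | {q3}.

3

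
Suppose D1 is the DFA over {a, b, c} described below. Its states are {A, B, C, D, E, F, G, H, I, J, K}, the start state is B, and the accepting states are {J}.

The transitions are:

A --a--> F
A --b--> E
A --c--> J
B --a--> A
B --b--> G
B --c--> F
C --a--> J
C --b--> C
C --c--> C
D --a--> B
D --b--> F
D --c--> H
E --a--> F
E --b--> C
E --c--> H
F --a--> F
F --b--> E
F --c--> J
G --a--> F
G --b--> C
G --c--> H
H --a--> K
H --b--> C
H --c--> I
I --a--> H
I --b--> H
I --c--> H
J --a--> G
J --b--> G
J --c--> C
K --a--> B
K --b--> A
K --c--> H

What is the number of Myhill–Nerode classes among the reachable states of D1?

First remove the unreachable states {D}; 10 states remain.
P0 = {J} | {A,B,C,E,F,G,H,I,K}.
On input a, block {A,B,C,E,F,G,H,I,K} splits into {A,B,E,F,G,H,I,K} and {C}.
Refine {A,B,E,F,G,H,I,K} on symbol b: members go to different blocks, giving {A,B,F,I,K} and {E,G,H}.
Split {A,B,F,I,K} by δ(·,a) → {A,B,F,K} and {I}.
Split {A,B,F,K} by δ(·,b) → {A,B,F} and {K}.
Split {A,B,F} by δ(·,c) → {A,F} and {B}.
On input a, block {E,G,H} splits into {E,G} and {H}.
No further refinement is possible. Final partition (8 blocks): {J} | {A,F} | {C} | {E,G} | {I} | {K} | {B} | {H}.

8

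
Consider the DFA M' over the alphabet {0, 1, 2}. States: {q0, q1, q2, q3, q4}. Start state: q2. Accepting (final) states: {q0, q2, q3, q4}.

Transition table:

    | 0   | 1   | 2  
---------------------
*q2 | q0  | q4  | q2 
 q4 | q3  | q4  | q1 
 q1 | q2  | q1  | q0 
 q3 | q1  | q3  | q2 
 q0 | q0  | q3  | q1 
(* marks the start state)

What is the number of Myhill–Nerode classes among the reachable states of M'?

Start with accepting vs non-accepting: {q0,q2,q3,q4} | {q1}.
On input 0, block {q0,q2,q3,q4} splits into {q0,q2,q4} and {q3}.
Split {q0,q2,q4} by δ(·,0) → {q0,q2} and {q4}.
On input 1, block {q0,q2} splits into {q0} and {q2}.
Stable partition: {q0} | {q1} | {q3} | {q4} | {q2} — 5 equivalence classes.

5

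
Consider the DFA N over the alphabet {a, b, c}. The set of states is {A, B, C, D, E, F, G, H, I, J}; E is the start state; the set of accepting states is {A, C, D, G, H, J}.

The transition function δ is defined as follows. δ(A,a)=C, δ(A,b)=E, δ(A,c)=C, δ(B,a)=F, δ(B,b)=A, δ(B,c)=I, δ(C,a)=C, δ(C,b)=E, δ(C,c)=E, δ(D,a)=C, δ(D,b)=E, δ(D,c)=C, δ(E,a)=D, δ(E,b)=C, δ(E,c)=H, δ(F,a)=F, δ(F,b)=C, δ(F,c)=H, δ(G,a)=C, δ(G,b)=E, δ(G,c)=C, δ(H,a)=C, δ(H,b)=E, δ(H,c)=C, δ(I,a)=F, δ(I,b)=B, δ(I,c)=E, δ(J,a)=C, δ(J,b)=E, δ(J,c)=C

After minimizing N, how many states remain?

3

Reachable states from the start: {C,D,E,H}. Unreachable: {A,B,F,G,I,J} — drop them.
Start with accepting vs non-accepting: {C,D,H} | {E}.
Split {C,D,H} by δ(·,c) → {D,H} and {C}.
No further refinement is possible. Final partition (3 blocks): {D,H} | {E} | {C}.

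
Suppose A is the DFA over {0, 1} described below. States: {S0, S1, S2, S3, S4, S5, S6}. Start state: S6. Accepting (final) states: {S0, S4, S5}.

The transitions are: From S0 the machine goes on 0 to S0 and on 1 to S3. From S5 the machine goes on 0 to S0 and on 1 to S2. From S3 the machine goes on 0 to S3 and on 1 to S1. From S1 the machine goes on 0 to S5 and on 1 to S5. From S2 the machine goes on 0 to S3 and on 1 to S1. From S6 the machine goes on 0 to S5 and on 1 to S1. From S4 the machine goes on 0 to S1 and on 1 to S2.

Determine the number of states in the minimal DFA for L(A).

Reachable states from the start: {S0,S1,S2,S3,S5,S6}. Unreachable: {S4} — drop them.
Start with accepting vs non-accepting: {S0,S5} | {S1,S2,S3,S6}.
Split {S1,S2,S3,S6} by δ(·,0) → {S1,S6} and {S2,S3}.
Split {S1,S6} by δ(·,1) → {S1} and {S6}.
The partition is now stable with 4 blocks: {S0,S5} | {S1} | {S2,S3} | {S6}.

4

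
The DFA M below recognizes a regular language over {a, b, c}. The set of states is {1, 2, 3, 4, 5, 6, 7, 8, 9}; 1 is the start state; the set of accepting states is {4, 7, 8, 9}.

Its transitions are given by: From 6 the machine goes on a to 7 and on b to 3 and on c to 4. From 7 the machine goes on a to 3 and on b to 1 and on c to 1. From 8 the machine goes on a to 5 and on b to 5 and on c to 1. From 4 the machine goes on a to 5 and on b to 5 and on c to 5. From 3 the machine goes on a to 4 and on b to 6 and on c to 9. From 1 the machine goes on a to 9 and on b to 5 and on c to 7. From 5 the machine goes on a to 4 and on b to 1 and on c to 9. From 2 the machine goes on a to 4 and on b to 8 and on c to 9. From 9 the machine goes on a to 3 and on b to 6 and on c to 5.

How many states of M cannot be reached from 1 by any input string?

2

BFS from 1 reaches {1, 3, 4, 5, 6, 7, 9}; the 2 state(s) 2, 8 are never visited.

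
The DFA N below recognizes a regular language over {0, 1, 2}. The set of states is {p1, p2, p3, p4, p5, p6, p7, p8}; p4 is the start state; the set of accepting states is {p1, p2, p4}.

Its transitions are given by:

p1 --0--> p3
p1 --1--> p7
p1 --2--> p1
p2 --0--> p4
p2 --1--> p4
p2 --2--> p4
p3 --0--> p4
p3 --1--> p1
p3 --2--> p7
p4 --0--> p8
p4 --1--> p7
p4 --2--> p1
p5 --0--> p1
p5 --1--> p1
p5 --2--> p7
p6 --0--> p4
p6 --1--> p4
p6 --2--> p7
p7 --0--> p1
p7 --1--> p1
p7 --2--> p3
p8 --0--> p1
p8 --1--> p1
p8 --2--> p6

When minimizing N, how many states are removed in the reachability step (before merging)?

2

Starting at p4 and following transitions, the reachable set is {p1, p3, p4, p6, p7, p8}. That leaves p2, p5 unreachable — 2 in total.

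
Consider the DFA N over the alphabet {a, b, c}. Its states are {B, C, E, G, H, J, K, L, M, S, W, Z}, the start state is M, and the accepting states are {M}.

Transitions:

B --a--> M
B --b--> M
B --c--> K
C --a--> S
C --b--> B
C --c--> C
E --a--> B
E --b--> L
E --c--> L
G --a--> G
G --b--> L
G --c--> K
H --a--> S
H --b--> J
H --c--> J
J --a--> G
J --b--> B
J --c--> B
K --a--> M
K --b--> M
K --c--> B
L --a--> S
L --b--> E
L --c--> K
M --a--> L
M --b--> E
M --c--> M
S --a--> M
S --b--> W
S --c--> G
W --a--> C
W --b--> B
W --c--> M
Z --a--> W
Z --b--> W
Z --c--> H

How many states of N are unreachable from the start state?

3

Starting at M and following transitions, the reachable set is {B, C, E, G, K, L, M, S, W}. That leaves H, J, Z unreachable — 3 in total.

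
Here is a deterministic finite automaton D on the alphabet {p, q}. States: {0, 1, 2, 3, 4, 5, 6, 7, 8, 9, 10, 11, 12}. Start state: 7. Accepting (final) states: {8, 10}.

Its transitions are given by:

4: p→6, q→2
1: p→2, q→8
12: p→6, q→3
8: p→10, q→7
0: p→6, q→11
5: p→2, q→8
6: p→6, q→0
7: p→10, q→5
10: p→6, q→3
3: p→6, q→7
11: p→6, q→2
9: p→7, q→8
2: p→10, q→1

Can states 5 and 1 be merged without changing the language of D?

Yes

States {4,9,12} cannot be reached from the start state, so discard them.
Start with accepting vs non-accepting: {8,10} | {0,1,2,3,5,6,7,11}.
Split {8,10} by δ(·,p) → {8} and {10}.
On input p, block {0,1,2,3,5,6,7,11} splits into {0,1,3,5,6,11} and {2,7}.
Refine {0,1,3,5,6,11} on symbol p: members go to different blocks, giving {0,3,6,11} and {1,5}.
Split {0,3,6,11} by δ(·,q) → {0,6} and {3,11}.
On input q, block {0,6} splits into {0} and {6}.
No further refinement is possible. Final partition (7 blocks): {8} | {0} | {10} | {2,7} | {1,5} | {3,11} | {6}.
5 and 1 lie in the same block of the stable partition, so they are equivalent — no string distinguishes them.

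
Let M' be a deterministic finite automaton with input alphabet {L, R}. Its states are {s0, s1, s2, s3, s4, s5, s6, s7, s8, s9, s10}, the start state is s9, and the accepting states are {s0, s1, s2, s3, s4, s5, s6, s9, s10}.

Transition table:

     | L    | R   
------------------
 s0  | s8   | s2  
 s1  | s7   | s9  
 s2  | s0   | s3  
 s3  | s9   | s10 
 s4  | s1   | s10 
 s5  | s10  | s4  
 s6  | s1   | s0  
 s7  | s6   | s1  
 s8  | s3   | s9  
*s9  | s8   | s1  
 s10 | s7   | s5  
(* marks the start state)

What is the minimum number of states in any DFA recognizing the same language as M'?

5

Every state is reachable, so we keep all 11.
P0 = {s0,s1,s2,s3,s4,s5,s6,s9,s10} | {s7,s8}.
Split {s0,s1,s2,s3,s4,s5,s6,s9,s10} by δ(·,L) → {s2,s3,s4,s5,s6} and {s0,s1,s9,s10}.
On input R, block {s2,s3,s4,s5,s6} splits into {s3,s4,s6} and {s2,s5}.
Split {s0,s1,s9,s10} by δ(·,R) → {s0,s10} and {s1,s9}.
Stable partition: {s3,s4,s6} | {s7,s8} | {s0,s10} | {s2,s5} | {s1,s9} — 5 equivalence classes.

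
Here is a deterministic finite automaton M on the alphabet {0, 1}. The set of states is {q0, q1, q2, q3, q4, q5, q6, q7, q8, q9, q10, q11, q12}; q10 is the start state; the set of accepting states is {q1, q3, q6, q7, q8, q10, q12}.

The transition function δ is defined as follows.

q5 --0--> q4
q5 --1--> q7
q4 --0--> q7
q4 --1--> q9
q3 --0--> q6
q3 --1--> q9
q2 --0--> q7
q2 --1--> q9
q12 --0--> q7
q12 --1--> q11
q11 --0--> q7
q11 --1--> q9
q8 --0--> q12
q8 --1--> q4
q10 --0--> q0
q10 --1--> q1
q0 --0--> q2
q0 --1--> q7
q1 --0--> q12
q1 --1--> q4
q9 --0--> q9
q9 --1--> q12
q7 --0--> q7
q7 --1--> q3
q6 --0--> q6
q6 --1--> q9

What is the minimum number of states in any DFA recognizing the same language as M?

Reachable states from the start: {q0,q1,q2,q3,q4,q6,q7,q9,q10,q11,q12}. Unreachable: {q5,q8} — drop them.
P0 = {q1,q3,q6,q7,q10,q12} | {q0,q2,q4,q9,q11}.
On input 0, block {q1,q3,q6,q7,q10,q12} splits into {q1,q3,q6,q7,q12} and {q10}.
On input 1, block {q1,q3,q6,q7,q12} splits into {q1,q3,q6,q12} and {q7}.
On input 0, block {q1,q3,q6,q12} splits into {q1,q3,q6} and {q12}.
Split {q1,q3,q6} by δ(·,0) → {q3,q6} and {q1}.
Split {q0,q2,q4,q9,q11} by δ(·,0) → {q2,q4,q11} and {q0,q9}.
Split {q0,q9} by δ(·,0) → {q0} and {q9}.
The partition is now stable with 8 blocks: {q3,q6} | {q2,q4,q11} | {q10} | {q7} | {q12} | {q1} | {q0} | {q9}.

8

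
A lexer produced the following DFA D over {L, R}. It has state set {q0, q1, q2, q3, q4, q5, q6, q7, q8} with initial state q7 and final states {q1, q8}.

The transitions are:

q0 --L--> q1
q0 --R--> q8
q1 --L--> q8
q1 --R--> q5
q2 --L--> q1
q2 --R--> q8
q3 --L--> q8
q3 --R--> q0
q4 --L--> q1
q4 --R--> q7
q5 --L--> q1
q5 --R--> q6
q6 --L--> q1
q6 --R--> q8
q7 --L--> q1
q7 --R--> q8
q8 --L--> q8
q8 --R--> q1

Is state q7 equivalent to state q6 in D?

Yes

States {q0,q2,q3,q4} cannot be reached from the start state, so discard them.
Start with accepting vs non-accepting: {q1,q8} | {q5,q6,q7}.
On input R, block {q1,q8} splits into {q1} and {q8}.
On input R, block {q5,q6,q7} splits into {q6,q7} and {q5}.
The partition is now stable with 4 blocks: {q1} | {q6,q7} | {q8} | {q5}.
q7 and q6 lie in the same block of the stable partition, so they are equivalent — no string distinguishes them.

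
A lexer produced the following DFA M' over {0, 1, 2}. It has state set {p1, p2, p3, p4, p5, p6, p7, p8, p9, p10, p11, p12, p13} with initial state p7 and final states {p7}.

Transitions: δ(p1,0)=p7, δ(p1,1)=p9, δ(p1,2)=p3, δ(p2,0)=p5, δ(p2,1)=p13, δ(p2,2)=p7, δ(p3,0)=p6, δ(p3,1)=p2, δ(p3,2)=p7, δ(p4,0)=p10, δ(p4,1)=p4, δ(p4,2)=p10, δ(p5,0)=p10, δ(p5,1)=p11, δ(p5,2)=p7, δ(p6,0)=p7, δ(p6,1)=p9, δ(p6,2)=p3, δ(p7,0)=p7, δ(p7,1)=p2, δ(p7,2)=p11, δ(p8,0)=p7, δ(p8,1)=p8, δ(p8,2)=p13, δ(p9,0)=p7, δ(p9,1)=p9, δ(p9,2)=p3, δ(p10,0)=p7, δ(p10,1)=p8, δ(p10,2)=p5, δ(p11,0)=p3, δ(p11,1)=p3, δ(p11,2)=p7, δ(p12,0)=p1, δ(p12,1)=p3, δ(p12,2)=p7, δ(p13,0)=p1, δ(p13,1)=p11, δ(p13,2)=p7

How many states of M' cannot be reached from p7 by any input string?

No path from p7 leads to p4, p12; the other 11 states are all reachable.

2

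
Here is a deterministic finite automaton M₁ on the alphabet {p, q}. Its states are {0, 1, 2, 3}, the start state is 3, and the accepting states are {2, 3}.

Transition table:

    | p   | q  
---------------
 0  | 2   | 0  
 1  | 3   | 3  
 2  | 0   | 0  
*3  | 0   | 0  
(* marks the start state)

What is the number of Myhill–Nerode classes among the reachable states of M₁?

2

Reachable states from the start: {0,2,3}. Unreachable: {1} — drop them.
Start with accepting vs non-accepting: {2,3} | {0}.
No further refinement is possible. Final partition (2 blocks): {2,3} | {0}.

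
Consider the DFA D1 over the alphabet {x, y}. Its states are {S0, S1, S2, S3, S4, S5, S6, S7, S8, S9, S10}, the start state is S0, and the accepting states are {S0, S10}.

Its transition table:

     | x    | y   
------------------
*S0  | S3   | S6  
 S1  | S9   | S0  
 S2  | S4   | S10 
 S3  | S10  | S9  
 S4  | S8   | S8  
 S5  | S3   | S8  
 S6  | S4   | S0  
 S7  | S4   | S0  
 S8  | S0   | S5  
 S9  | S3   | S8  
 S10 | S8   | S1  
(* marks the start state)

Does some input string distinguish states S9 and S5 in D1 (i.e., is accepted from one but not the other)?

No

Reachable states from the start: {S0,S1,S3,S4,S5,S6,S8,S9,S10}. Unreachable: {S2,S7} — drop them.
P0 = {S0,S10} | {S1,S3,S4,S5,S6,S8,S9}.
Refine {S1,S3,S4,S5,S6,S8,S9} on symbol x: members go to different blocks, giving {S1,S4,S5,S6,S9} and {S3,S8}.
On input x, block {S1,S4,S5,S6,S9} splits into {S4,S5,S9} and {S1,S6}.
Stable partition: {S0,S10} | {S4,S5,S9} | {S3,S8} | {S1,S6} — 4 equivalence classes.
S9 and S5 lie in the same block of the stable partition, so they are equivalent — no string distinguishes them.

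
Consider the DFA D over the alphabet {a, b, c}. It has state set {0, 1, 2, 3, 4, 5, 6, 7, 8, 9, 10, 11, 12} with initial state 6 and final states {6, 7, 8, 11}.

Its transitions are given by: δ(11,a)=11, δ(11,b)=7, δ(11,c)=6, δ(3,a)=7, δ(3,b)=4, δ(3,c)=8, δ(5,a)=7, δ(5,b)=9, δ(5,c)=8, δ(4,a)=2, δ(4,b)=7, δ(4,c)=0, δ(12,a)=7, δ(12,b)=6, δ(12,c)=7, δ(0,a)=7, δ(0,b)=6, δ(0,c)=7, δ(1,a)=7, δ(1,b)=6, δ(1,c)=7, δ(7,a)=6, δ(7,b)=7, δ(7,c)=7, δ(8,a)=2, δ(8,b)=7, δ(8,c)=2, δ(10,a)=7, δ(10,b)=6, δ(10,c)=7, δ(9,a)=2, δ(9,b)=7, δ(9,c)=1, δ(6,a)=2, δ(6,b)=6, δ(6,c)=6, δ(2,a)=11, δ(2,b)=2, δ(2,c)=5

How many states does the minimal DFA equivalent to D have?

Reachable states from the start: {1,2,5,6,7,8,9,11}. Unreachable: {0,3,4,10,12} — drop them.
Initial partition by acceptance: {6,7,8,11} | {1,2,5,9}.
Split {6,7,8,11} by δ(·,a) → {6,8} and {7,11}.
Refine {6,8} on symbol b: members go to different blocks, giving {6} and {8}.
Split {1,2,5,9} by δ(·,a) → {1,2,5} and {9}.
Refine {1,2,5} on symbol b: members go to different blocks, giving {1} and {2} and {5}.
Split {7,11} by δ(·,a) → {7} and {11}.
No further refinement is possible. Final partition (8 blocks): {6} | {1} | {7} | {8} | {9} | {2} | {5} | {11}.

8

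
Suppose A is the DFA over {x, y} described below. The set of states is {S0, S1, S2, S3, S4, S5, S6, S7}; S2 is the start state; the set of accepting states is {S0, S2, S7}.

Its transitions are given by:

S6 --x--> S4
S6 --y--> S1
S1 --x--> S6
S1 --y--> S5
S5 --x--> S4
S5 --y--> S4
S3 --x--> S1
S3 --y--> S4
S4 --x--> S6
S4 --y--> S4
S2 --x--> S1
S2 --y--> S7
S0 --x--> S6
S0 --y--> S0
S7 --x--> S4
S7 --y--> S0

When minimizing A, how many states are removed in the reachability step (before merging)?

1

Starting at S2 and following transitions, the reachable set is {S0, S1, S2, S4, S5, S6, S7}. That leaves S3 unreachable — 1 in total.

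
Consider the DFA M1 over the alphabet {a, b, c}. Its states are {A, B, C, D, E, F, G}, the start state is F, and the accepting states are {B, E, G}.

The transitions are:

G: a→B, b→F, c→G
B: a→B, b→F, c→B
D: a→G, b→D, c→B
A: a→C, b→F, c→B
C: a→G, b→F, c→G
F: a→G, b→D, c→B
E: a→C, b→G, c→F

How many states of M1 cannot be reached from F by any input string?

3

BFS from F reaches {B, D, F, G}; the 3 state(s) A, C, E are never visited.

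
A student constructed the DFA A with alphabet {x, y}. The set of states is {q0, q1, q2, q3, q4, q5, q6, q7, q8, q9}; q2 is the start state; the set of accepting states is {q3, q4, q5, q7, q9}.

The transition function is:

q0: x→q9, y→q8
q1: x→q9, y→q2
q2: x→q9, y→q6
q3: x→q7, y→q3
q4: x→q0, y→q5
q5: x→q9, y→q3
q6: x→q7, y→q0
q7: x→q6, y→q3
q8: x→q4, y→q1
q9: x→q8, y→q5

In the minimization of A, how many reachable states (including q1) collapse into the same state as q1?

All states are reachable from the start state.
P0 = {q3,q4,q5,q7,q9} | {q0,q1,q2,q6,q8}.
Split {q3,q4,q5,q7,q9} by δ(·,x) → {q4,q7,q9} and {q3,q5}.
The partition is now stable with 3 blocks: {q4,q7,q9} | {q0,q1,q2,q6,q8} | {q3,q5}.
The equivalence class containing q1 is {q0,q1,q2,q6,q8}, of size 5.

5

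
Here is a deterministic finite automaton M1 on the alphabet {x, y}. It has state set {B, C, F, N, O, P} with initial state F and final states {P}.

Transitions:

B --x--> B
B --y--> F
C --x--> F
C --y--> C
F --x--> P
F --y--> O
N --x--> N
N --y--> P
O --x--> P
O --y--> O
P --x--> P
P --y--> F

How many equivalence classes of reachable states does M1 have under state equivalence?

2

Reachable states from the start: {F,O,P}. Unreachable: {B,C,N} — drop them.
Start with accepting vs non-accepting: {P} | {F,O}.
The partition is now stable with 2 blocks: {P} | {F,O}.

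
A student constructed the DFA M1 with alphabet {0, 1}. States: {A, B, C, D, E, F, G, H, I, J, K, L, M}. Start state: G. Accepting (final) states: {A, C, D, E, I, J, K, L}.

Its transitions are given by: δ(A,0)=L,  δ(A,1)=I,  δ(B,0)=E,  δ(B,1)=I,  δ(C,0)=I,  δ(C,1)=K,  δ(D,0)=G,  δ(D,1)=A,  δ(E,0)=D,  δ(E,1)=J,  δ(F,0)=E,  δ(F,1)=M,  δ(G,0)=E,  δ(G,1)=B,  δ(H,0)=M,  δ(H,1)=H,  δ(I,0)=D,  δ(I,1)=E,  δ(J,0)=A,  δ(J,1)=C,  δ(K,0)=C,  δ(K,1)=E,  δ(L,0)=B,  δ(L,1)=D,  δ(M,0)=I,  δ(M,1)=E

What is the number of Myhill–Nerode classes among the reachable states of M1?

10

Reachable states from the start: {A,B,C,D,E,G,I,J,K,L}. Unreachable: {F,H,M} — drop them.
P0 = {A,C,D,E,I,J,K,L} | {B,G}.
On input 0, block {A,C,D,E,I,J,K,L} splits into {A,C,E,I,J,K} and {D,L}.
On input 0, block {A,C,E,I,J,K} splits into {A,E,I} and {C,J,K}.
On input 1, block {A,E,I} splits into {A,I} and {E}.
Split {A,I} by δ(·,1) → {A} and {I}.
Split {B,G} by δ(·,1) → {B} and {G}.
Split {D,L} by δ(·,0) → {D} and {L}.
On input 0, block {C,J,K} splits into {C} and {J} and {K}.
Stable partition: {A} | {B} | {D} | {C} | {E} | {I} | {G} | {L} | {J} | {K} — 10 equivalence classes.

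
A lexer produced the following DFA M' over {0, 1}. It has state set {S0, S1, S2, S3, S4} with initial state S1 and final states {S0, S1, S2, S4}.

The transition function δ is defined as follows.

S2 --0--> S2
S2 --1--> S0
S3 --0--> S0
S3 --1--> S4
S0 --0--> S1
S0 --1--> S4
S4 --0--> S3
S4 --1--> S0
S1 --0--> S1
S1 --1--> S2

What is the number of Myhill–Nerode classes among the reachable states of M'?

All states are reachable from the start state.
Start with accepting vs non-accepting: {S0,S1,S2,S4} | {S3}.
Split {S0,S1,S2,S4} by δ(·,0) → {S0,S1,S2} and {S4}.
Split {S0,S1,S2} by δ(·,1) → {S1,S2} and {S0}.
Refine {S1,S2} on symbol 1: members go to different blocks, giving {S1} and {S2}.
Stable partition: {S1} | {S3} | {S4} | {S0} | {S2} — 5 equivalence classes.

5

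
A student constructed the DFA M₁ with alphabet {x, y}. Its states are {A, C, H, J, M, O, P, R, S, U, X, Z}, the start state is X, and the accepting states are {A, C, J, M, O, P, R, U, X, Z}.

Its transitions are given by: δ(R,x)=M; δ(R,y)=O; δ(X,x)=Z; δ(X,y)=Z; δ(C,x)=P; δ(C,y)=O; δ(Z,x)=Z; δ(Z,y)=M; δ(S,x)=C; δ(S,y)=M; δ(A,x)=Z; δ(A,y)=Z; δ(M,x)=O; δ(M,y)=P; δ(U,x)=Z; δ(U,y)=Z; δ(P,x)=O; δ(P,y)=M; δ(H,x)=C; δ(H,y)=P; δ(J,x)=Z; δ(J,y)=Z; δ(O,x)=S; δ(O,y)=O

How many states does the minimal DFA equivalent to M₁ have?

6

States {A,H,J,R,U} cannot be reached from the start state, so discard them.
Initial partition by acceptance: {C,M,O,P,X,Z} | {S}.
On input x, block {C,M,O,P,X,Z} splits into {C,M,P,X,Z} and {O}.
On input x, block {C,M,P,X,Z} splits into {C,X,Z} and {M,P}.
Split {C,X,Z} by δ(·,x) → {X,Z} and {C}.
Split {X,Z} by δ(·,y) → {X} and {Z}.
No further refinement is possible. Final partition (6 blocks): {X} | {S} | {O} | {M,P} | {C} | {Z}.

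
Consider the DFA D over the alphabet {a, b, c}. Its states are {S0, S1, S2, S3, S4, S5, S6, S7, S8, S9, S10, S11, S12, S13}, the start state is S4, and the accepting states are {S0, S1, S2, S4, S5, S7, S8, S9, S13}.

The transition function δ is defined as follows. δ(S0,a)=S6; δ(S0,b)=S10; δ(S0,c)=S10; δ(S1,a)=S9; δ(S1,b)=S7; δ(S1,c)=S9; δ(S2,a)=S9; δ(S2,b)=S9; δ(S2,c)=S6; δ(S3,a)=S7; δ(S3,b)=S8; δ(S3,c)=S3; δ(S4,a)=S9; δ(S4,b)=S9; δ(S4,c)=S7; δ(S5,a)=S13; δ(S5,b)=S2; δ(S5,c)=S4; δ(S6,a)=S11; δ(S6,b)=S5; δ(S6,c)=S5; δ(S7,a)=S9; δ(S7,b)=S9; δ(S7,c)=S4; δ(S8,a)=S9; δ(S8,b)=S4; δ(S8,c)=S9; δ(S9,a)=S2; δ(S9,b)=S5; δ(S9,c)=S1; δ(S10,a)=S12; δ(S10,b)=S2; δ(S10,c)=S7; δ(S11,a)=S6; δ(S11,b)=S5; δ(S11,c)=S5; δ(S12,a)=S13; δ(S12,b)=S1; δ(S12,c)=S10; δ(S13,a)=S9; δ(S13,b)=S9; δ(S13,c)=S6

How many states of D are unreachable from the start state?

Starting at S4 and following transitions, the reachable set is {S1, S2, S4, S5, S6, S7, S9, S11, S13}. That leaves S0, S3, S8, S10, S12 unreachable — 5 in total.

5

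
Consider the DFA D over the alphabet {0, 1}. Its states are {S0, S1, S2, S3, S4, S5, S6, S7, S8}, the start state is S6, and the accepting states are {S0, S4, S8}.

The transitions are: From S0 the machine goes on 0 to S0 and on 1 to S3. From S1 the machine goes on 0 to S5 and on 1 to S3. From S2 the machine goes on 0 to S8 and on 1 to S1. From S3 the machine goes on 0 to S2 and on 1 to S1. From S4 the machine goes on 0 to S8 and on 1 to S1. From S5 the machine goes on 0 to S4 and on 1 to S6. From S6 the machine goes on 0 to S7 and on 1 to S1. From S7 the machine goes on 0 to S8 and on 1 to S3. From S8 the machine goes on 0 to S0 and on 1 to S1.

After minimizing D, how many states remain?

All states are reachable from the start state.
Initial partition by acceptance: {S0,S4,S8} | {S1,S2,S3,S5,S6,S7}.
Refine {S1,S2,S3,S5,S6,S7} on symbol 0: members go to different blocks, giving {S1,S3,S6} and {S2,S5,S7}.
Stable partition: {S0,S4,S8} | {S1,S3,S6} | {S2,S5,S7} — 3 equivalence classes.

3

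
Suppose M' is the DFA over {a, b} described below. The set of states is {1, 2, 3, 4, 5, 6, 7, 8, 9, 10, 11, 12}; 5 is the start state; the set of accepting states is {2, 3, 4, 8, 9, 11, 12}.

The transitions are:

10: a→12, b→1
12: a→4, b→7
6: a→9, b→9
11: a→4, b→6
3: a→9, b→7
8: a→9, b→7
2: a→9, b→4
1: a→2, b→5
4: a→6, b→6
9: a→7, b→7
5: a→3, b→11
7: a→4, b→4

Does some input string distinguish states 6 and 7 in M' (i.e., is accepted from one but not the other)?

No

First remove the unreachable states {1,2,8,10,12}; 7 states remain.
Start with accepting vs non-accepting: {3,4,9,11} | {5,6,7}.
Split {3,4,9,11} by δ(·,a) → {3,11} and {4,9}.
Refine {5,6,7} on symbol a: members go to different blocks, giving {6,7} and {5}.
Stable partition: {3,11} | {6,7} | {4,9} | {5} — 4 equivalence classes.
6 and 7 lie in the same block of the stable partition, so they are equivalent — no string distinguishes them.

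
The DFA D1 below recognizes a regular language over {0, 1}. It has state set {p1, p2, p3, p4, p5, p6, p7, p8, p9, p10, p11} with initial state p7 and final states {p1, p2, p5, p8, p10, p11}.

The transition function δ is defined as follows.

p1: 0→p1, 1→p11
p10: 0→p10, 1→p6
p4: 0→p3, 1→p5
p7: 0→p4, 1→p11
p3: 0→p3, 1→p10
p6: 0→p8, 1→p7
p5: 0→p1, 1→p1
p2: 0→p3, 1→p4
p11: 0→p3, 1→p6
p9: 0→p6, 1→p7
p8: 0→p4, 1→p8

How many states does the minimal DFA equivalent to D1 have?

First remove the unreachable states {p2,p9}; 9 states remain.
P0 = {p1,p5,p8,p10,p11} | {p3,p4,p6,p7}.
Split {p1,p5,p8,p10,p11} by δ(·,0) → {p1,p5,p10} and {p8,p11}.
Refine {p1,p5,p10} on symbol 1: members go to different blocks, giving {p1} and {p5} and {p10}.
Split {p3,p4,p6,p7} by δ(·,0) → {p3,p4,p7} and {p6}.
Split {p3,p4,p7} by δ(·,1) → {p3} and {p4} and {p7}.
On input 0, block {p8,p11} splits into {p8} and {p11}.
Stable partition: {p1} | {p3} | {p8} | {p5} | {p10} | {p6} | {p4} | {p7} | {p11} — 9 equivalence classes.

9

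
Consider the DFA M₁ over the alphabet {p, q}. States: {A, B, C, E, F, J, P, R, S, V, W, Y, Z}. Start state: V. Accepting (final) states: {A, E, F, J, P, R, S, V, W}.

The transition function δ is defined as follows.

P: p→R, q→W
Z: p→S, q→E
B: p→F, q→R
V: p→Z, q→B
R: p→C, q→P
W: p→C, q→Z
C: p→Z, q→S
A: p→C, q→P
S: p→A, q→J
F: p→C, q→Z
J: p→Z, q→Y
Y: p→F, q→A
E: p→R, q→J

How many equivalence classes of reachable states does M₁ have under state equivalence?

8

P0 = {A,E,F,J,P,R,S,V,W} | {B,C,Y,Z}.
Split {A,E,F,J,P,R,S,V,W} by δ(·,p) → {A,F,J,R,V,W} and {E,P,S}.
On input q, block {A,F,J,R,V,W} splits into {F,J,V,W} and {A,R}.
On input p, block {B,C,Y,Z} splits into {B,Y} and {Z} and {C}.
On input p, block {F,J,V,W} splits into {J,V} and {F,W}.
Refine {E,P,S} on symbol q: members go to different blocks, giving {E,S} and {P}.
Stable partition: {J,V} | {B,Y} | {E,S} | {A,R} | {Z} | {C} | {F,W} | {P} — 8 equivalence classes.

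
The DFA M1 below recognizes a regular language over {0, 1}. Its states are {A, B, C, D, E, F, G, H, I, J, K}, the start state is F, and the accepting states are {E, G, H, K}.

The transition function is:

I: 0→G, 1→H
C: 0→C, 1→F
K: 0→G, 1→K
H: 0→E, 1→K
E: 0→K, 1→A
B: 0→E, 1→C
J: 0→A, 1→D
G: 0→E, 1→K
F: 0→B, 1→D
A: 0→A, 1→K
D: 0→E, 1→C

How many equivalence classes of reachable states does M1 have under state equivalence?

7

Reachable states from the start: {A,B,C,D,E,F,G,K}. Unreachable: {H,I,J} — drop them.
Initial partition by acceptance: {E,G,K} | {A,B,C,D,F}.
On input 1, block {E,G,K} splits into {G,K} and {E}.
Refine {G,K} on symbol 0: members go to different blocks, giving {G} and {K}.
Split {A,B,C,D,F} by δ(·,0) → {A,C,F} and {B,D}.
Refine {A,C,F} on symbol 0: members go to different blocks, giving {A,C} and {F}.
Refine {A,C} on symbol 1: members go to different blocks, giving {A} and {C}.
No further refinement is possible. Final partition (7 blocks): {G} | {A} | {E} | {K} | {B,D} | {F} | {C}.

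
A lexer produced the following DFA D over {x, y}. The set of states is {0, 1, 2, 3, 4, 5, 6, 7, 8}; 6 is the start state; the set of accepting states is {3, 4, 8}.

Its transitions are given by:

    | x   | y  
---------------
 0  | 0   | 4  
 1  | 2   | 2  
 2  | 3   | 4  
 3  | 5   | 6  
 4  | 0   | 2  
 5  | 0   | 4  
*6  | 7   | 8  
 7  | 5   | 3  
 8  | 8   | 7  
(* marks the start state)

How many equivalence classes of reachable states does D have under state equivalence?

7

First remove the unreachable states {1}; 8 states remain.
Start with accepting vs non-accepting: {3,4,8} | {0,2,5,6,7}.
On input x, block {3,4,8} splits into {3,4} and {8}.
Split {0,2,5,6,7} by δ(·,x) → {0,5,6,7} and {2}.
On input y, block {3,4} splits into {3} and {4}.
Refine {0,5,6,7} on symbol y: members go to different blocks, giving {0,5} and {6} and {7}.
Stable partition: {3} | {0,5} | {8} | {2} | {4} | {6} | {7} — 7 equivalence classes.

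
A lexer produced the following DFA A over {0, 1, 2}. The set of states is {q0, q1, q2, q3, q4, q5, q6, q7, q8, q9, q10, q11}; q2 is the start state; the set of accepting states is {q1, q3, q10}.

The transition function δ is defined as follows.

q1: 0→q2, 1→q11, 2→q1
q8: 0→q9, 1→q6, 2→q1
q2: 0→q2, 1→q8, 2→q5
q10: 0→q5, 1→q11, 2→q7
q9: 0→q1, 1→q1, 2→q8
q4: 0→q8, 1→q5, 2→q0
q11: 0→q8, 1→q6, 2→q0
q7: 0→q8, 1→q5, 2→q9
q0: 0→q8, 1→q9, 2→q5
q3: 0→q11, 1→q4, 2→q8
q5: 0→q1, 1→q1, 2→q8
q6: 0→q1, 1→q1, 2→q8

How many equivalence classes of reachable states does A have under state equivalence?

6

Reachable states from the start: {q0,q1,q2,q5,q6,q8,q9,q11}. Unreachable: {q3,q4,q7,q10} — drop them.
Start with accepting vs non-accepting: {q1} | {q0,q2,q5,q6,q8,q9,q11}.
Refine {q0,q2,q5,q6,q8,q9,q11} on symbol 0: members go to different blocks, giving {q0,q2,q8,q11} and {q5,q6,q9}.
Split {q0,q2,q8,q11} by δ(·,0) → {q0,q2,q11} and {q8}.
Split {q0,q2,q11} by δ(·,0) → {q0,q11} and {q2}.
Split {q0,q11} by δ(·,2) → {q0} and {q11}.
Stable partition: {q1} | {q0} | {q5,q6,q9} | {q8} | {q2} | {q11} — 6 equivalence classes.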